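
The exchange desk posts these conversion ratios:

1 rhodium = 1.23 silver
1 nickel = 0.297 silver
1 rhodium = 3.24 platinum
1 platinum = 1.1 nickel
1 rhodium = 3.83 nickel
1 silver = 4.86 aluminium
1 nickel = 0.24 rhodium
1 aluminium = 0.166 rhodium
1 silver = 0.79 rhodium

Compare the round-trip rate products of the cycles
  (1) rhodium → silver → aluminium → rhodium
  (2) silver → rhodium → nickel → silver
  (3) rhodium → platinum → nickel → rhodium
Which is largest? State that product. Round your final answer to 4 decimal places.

(1) 1.23 × 4.86 × 0.166 = 0.99231
(2) 0.79 × 3.83 × 0.297 = 0.89863
(3) 3.24 × 1.1 × 0.24 = 0.85536
Highest is cycle (1) at 0.9923 (≤1, no arbitrage).

0.9923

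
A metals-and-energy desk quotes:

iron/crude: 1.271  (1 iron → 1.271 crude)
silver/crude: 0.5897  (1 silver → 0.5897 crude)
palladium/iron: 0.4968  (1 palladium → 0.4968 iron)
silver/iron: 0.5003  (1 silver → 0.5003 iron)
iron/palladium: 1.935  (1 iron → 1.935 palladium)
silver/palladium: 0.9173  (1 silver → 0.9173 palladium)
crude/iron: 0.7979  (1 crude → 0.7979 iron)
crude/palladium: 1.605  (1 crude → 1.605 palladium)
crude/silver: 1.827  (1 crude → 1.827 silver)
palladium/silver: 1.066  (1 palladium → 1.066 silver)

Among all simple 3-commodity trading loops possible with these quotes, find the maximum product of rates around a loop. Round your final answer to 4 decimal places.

1.1618

crude→silver→iron→crude: 1.827 × 0.5003 × 1.271 = 1.16176
silver→iron→palladium→silver: 0.5003 × 1.935 × 1.066 = 1.03197
crude→palladium→iron→crude: 1.605 × 0.4968 × 1.271 = 1.01345
crude→palladium→silver→crude: 1.605 × 1.066 × 0.5897 = 1.00894
Maximum is crude→silver→iron→crude at 1.1618; arbitrage exists.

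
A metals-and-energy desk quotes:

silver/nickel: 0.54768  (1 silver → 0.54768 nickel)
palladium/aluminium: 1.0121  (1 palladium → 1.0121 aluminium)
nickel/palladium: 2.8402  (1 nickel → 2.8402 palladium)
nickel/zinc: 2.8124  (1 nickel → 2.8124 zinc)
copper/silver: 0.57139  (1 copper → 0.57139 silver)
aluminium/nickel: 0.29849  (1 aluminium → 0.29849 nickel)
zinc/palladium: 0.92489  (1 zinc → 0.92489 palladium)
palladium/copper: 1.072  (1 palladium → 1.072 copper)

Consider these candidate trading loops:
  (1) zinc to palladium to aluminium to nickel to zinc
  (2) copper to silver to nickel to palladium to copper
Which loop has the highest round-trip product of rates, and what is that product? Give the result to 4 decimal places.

0.9528

(1) 0.92489 × 1.0121 × 0.29849 × 2.8124 = 0.78582
(2) 0.57139 × 0.54768 × 2.8402 × 1.072 = 0.95280
Highest is cycle (2) at 0.9528 (≤1, no arbitrage).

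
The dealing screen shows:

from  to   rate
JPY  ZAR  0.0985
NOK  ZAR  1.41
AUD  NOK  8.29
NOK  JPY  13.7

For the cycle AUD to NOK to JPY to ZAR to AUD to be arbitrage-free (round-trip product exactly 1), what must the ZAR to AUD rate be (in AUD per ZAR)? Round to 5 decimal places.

Known legs of the cycle: 8.29 × 13.7 × 0.0985 = 11.1869405
For no arbitrage the full-cycle product must be 1, so the missing rate is 1 / 11.1869405 ≈ 0.0893899.

0.08939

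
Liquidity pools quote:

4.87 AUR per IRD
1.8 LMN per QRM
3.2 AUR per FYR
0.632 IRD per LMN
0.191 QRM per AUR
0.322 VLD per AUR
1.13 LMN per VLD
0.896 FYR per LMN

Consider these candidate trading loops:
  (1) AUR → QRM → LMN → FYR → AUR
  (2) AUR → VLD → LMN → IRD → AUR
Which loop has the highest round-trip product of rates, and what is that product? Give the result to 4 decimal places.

(1) 0.191 × 1.8 × 0.896 × 3.2 = 0.98574
(2) 0.322 × 1.13 × 0.632 × 4.87 = 1.11990
Highest is cycle (2) at 1.1199 (>1, arbitrage).

1.1199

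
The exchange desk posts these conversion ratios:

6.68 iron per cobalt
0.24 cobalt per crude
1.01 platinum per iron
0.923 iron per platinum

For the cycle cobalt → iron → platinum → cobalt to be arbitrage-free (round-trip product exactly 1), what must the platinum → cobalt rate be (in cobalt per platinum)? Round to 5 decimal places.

Known legs of the cycle: 6.68 × 1.01 = 6.7468
For no arbitrage the full-cycle product must be 1, so the missing rate is 1 / 6.7468 ≈ 0.1482184.

0.14822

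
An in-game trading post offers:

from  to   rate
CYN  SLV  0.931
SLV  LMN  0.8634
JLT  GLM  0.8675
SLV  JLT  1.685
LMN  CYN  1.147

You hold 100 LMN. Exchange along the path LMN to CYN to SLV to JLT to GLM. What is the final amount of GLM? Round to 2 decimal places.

156.09

100 LMN × 1.147 = 114.7 CYN
114.7 CYN × 0.931 = 106.7857 SLV
106.7857 SLV × 1.685 = 179.9339045 JLT
179.9339045 JLT × 0.8675 = 156.09266215375 GLM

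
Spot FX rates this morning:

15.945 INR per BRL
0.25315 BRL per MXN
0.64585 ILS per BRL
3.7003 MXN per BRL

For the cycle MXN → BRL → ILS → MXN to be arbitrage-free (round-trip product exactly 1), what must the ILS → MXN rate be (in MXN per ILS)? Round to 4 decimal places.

6.1163

Known legs of the cycle: 0.25315 × 0.64585 = 0.1634969275
For no arbitrage the full-cycle product must be 1, so the missing rate is 1 / 0.1634969275 ≈ 6.116323.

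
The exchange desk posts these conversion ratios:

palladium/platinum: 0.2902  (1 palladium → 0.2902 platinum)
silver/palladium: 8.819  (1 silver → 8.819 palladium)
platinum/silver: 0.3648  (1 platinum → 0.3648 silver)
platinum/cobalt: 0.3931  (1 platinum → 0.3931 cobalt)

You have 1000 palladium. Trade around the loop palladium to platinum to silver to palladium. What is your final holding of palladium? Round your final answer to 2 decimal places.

933.62

1000 palladium × 0.2902 = 290.2 platinum
290.2 platinum × 0.3648 = 105.86496 silver
105.86496 silver × 8.819 = 933.62308224 palladium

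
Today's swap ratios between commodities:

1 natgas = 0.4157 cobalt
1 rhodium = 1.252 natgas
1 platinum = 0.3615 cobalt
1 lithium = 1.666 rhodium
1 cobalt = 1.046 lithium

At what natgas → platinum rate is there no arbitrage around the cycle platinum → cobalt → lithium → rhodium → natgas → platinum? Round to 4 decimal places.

Known legs of the cycle: 0.3615 × 1.046 × 1.666 × 1.252 = 0.788713568328
For no arbitrage the full-cycle product must be 1, so the missing rate is 1 / 0.788713568328 ≈ 1.267887.

1.2679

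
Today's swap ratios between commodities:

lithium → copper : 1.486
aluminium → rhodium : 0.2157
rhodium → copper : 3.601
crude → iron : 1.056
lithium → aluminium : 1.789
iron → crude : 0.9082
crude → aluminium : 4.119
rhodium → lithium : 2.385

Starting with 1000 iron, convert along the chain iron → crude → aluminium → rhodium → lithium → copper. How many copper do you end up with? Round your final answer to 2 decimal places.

1000 iron × 0.9082 = 908.2 crude
908.2 crude × 4.119 = 3740.8758 aluminium
3740.8758 aluminium × 0.2157 = 806.90691006 rhodium
806.90691006 rhodium × 2.385 = 1924.4729804931 lithium
1924.4729804931 lithium × 1.486 = 2859.7668490127466 copper

2859.77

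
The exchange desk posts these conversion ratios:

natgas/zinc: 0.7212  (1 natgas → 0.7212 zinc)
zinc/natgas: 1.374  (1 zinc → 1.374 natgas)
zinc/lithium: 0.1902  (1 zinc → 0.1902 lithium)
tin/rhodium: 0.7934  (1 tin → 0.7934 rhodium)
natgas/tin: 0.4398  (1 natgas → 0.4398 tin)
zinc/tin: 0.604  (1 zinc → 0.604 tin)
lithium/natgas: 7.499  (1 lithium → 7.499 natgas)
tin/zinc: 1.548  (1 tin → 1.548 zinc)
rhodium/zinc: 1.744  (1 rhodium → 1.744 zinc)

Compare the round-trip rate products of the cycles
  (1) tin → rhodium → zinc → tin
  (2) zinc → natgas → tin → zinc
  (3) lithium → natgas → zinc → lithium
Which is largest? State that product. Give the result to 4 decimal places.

(1) 0.7934 × 1.744 × 0.604 = 0.83575
(2) 1.374 × 0.4398 × 1.548 = 0.93543
(3) 7.499 × 0.7212 × 0.1902 = 1.02865
Highest is cycle (3) at 1.0287 (>1, arbitrage).

1.0287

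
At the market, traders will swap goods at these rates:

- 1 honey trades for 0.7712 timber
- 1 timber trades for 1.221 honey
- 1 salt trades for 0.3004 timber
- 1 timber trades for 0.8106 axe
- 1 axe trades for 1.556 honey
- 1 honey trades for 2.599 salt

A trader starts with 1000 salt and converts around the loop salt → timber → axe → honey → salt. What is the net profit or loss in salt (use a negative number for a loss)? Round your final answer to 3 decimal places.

1000 salt × 0.3004 = 300.4 timber
300.4 timber × 0.8106 = 243.50424 axe
243.50424 axe × 1.556 = 378.89259744 honey
378.89259744 honey × 2.599 = 984.74186074656 salt
Net change: 984.74186074656 − 1000 = -15.25813925344 salt

-15.258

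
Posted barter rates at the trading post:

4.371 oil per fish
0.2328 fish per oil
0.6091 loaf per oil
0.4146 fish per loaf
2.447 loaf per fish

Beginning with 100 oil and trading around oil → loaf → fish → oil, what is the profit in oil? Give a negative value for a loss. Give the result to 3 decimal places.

10.382

100 oil × 0.6091 = 60.91 loaf
60.91 loaf × 0.4146 = 25.253286 fish
25.253286 fish × 4.371 = 110.382113106 oil
Net change: 110.382113106 − 100 = 10.382113106 oil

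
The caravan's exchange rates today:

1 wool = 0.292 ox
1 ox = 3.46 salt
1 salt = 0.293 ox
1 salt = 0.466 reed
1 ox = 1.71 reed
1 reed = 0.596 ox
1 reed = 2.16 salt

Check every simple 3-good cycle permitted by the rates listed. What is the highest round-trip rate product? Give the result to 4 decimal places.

1.0822

salt→ox→reed→salt: 0.293 × 1.71 × 2.16 = 1.08222
salt→reed→ox→salt: 0.466 × 0.596 × 3.46 = 0.96097
Maximum is salt→ox→reed→salt at 1.0822; arbitrage exists.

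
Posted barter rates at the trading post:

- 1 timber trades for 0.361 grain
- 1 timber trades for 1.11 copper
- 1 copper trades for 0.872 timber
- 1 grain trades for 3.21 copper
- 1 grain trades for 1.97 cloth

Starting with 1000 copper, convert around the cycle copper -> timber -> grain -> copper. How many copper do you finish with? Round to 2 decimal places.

1010.48

1000 copper × 0.872 = 872 timber
872 timber × 0.361 = 314.792 grain
314.792 grain × 3.21 = 1010.48232 copper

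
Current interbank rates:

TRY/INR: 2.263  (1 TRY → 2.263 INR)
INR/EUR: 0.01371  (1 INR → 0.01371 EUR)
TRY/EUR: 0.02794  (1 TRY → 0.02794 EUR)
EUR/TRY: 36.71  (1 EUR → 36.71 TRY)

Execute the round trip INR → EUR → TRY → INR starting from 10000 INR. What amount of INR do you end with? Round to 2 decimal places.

11389.55

10000 INR × 0.01371 = 137.1 EUR
137.1 EUR × 36.71 = 5032.941 TRY
5032.941 TRY × 2.263 = 11389.545483 INR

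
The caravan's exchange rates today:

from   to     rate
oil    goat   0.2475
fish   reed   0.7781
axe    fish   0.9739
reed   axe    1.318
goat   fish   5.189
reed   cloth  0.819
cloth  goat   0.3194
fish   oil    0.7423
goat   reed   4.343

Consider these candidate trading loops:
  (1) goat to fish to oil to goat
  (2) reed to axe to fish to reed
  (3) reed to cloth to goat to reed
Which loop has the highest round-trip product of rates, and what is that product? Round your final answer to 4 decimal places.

1.1361

(1) 5.189 × 0.7423 × 0.2475 = 0.95332
(2) 1.318 × 0.9739 × 0.7781 = 0.99877
(3) 0.819 × 0.3194 × 4.343 = 1.13608
Highest is cycle (3) at 1.1361 (>1, arbitrage).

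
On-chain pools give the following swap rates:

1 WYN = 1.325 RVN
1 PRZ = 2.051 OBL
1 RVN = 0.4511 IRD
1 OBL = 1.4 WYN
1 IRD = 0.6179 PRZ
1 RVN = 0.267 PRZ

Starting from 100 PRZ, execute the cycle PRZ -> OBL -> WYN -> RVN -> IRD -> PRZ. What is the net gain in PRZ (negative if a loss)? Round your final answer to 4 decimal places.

100 PRZ × 2.051 = 205.1 OBL
205.1 OBL × 1.4 = 287.14 WYN
287.14 WYN × 1.325 = 380.4605 RVN
380.4605 RVN × 0.4511 = 171.62573155 IRD
171.62573155 IRD × 0.6179 = 106.047539524745 PRZ
Net change: 106.047539524745 − 100 = 6.047539524745 PRZ

6.0475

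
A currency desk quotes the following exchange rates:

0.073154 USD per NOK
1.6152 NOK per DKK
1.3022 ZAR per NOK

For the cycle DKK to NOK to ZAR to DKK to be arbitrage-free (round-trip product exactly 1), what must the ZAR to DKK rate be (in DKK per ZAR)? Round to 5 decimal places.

0.47544

Known legs of the cycle: 1.6152 × 1.3022 = 2.10331344
For no arbitrage the full-cycle product must be 1, so the missing rate is 1 / 2.10331344 ≈ 0.4754403.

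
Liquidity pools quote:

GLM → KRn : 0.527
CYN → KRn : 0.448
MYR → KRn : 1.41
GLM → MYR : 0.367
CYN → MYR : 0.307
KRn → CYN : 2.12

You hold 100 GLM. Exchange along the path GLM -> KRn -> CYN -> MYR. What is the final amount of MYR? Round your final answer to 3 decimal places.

34.299

100 GLM × 0.527 = 52.7 KRn
52.7 KRn × 2.12 = 111.724 CYN
111.724 CYN × 0.307 = 34.299268 MYR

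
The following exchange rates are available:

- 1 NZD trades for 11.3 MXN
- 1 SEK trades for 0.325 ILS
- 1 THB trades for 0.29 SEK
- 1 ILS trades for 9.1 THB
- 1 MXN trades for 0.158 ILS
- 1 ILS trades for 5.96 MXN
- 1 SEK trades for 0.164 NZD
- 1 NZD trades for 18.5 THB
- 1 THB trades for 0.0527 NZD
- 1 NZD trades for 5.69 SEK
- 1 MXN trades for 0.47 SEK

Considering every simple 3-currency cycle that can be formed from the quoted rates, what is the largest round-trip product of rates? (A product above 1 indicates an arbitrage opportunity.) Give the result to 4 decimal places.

0.9104

SEK→ILS→MXN→SEK: 0.325 × 5.96 × 0.47 = 0.91039
SEK→NZD→THB→SEK: 0.164 × 18.5 × 0.29 = 0.87986
SEK→NZD→MXN→SEK: 0.164 × 11.3 × 0.47 = 0.87100
SEK→ILS→THB→SEK: 0.325 × 9.1 × 0.29 = 0.85768
Maximum is SEK→ILS→MXN→SEK at 0.9104; no arbitrage — every cycle loses value.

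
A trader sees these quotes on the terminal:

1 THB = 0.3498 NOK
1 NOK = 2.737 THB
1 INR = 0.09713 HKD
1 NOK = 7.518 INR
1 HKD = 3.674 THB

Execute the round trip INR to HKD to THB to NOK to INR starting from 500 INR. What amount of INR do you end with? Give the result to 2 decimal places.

500 INR × 0.09713 = 48.565 HKD
48.565 HKD × 3.674 = 178.42781 THB
178.42781 THB × 0.3498 = 62.414047938 NOK
62.414047938 NOK × 7.518 = 469.228812397884 INR

469.23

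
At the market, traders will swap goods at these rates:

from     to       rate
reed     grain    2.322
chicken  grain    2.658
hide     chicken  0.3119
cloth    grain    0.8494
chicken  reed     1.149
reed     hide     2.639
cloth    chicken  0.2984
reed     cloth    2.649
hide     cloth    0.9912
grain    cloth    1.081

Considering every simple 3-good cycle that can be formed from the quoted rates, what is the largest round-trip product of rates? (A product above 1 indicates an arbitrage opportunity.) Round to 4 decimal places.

0.9457

hide→chicken→reed→hide: 0.3119 × 1.149 × 2.639 = 0.94575
cloth→chicken→reed→cloth: 0.2984 × 1.149 × 2.649 = 0.90824
cloth→chicken→grain→cloth: 0.2984 × 2.658 × 1.081 = 0.85739
Maximum is hide→chicken→reed→hide at 0.9457; no arbitrage — every cycle loses value.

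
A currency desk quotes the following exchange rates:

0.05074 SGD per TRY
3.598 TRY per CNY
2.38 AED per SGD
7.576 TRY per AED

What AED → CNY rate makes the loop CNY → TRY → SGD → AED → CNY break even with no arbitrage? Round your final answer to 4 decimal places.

2.3015

Known legs of the cycle: 3.598 × 0.05074 × 2.38 = 0.4344987976
For no arbitrage the full-cycle product must be 1, so the missing rate is 1 / 0.4344987976 ≈ 2.301502.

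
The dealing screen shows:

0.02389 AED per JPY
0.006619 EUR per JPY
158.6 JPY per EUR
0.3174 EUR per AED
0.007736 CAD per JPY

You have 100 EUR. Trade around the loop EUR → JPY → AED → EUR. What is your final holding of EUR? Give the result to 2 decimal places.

120.26

100 EUR × 158.6 = 15860 JPY
15860 JPY × 0.02389 = 378.8954 AED
378.8954 AED × 0.3174 = 120.26139996 EUR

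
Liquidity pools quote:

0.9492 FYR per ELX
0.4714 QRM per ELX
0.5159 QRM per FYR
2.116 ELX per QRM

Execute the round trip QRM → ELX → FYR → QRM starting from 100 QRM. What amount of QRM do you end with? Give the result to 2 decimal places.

100 QRM × 2.116 = 211.6 ELX
211.6 ELX × 0.9492 = 200.85072 FYR
200.85072 FYR × 0.5159 = 103.618886448 QRM

103.62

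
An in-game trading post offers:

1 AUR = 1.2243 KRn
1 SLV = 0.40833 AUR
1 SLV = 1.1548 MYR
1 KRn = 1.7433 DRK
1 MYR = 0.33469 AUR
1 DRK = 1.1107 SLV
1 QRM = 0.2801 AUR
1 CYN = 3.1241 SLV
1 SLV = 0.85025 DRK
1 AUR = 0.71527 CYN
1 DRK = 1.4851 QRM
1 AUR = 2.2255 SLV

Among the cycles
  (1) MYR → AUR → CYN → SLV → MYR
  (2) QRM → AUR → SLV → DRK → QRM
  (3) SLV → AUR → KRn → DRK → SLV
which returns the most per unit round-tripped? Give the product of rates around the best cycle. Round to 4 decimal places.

0.9680

(1) 0.33469 × 0.71527 × 3.1241 × 1.1548 = 0.86366
(2) 0.2801 × 2.2255 × 0.85025 × 1.4851 = 0.78712
(3) 0.40833 × 1.2243 × 1.7433 × 1.1107 = 0.96798
Highest is cycle (3) at 0.9680 (≤1, no arbitrage).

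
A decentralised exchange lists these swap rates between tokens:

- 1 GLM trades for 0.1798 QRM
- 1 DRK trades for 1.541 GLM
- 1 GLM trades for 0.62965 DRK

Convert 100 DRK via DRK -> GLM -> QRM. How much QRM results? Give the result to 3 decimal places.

27.707

100 DRK × 1.541 = 154.1 GLM
154.1 GLM × 0.1798 = 27.70718 QRM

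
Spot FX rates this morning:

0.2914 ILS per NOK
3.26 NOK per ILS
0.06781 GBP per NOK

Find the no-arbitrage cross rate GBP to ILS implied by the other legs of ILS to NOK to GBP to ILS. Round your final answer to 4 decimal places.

Known legs of the cycle: 3.26 × 0.06781 = 0.2210606
For no arbitrage the full-cycle product must be 1, so the missing rate is 1 / 0.2210606 ≈ 4.523646.

4.5236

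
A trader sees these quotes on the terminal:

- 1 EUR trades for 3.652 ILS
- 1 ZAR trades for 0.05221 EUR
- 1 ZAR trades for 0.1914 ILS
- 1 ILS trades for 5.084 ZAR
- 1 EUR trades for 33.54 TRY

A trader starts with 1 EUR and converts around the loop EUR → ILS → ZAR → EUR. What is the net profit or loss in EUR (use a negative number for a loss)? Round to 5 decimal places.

-0.03063

1 EUR × 3.652 = 3.652 ILS
3.652 ILS × 5.084 = 18.566768 ZAR
18.566768 ZAR × 0.05221 = 0.96937095728 EUR
Net change: 0.96937095728 − 1 = -0.03062904272 EUR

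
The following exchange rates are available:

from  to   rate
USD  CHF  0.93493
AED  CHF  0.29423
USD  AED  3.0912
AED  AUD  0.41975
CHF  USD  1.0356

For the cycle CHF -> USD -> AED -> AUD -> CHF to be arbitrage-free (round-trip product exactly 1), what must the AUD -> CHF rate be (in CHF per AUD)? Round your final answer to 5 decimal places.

0.74420

Known legs of the cycle: 1.0356 × 3.0912 × 0.41975 = 1.34372331072
For no arbitrage the full-cycle product must be 1, so the missing rate is 1 / 1.34372331072 ≈ 0.7442008.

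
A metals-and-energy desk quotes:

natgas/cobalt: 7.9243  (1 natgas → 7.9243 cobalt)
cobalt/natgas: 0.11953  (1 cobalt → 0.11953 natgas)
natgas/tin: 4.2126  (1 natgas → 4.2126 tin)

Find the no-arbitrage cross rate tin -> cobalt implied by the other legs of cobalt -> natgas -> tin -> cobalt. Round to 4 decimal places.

Known legs of the cycle: 0.11953 × 4.2126 = 0.503532078
For no arbitrage the full-cycle product must be 1, so the missing rate is 1 / 0.503532078 ≈ 1.985971.

1.9860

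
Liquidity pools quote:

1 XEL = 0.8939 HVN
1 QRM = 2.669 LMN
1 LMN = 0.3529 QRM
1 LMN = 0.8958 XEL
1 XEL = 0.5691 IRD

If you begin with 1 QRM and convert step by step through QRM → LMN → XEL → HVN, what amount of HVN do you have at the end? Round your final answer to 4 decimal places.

1 QRM × 2.669 = 2.669 LMN
2.669 LMN × 0.8958 = 2.3908902 XEL
2.3908902 XEL × 0.8939 = 2.13721674978 HVN

2.1372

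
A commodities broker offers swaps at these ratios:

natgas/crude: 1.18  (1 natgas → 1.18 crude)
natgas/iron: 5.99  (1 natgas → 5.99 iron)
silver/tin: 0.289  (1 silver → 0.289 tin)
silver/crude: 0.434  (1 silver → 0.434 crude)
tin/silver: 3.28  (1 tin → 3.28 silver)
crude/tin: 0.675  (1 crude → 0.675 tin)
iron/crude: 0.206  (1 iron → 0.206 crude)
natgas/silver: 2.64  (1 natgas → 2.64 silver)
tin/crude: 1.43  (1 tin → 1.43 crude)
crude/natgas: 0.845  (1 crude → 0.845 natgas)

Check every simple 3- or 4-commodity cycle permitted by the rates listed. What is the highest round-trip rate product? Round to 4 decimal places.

crude→natgas→iron→crude: 0.845 × 5.99 × 0.206 = 1.04268
silver→crude→natgas→silver: 0.434 × 0.845 × 2.64 = 0.96817
silver→crude→tin→silver: 0.434 × 0.675 × 3.28 = 0.96088
silver→tin→crude→natgas→silver: 0.289 × 1.43 × 0.845 × 2.64 = 0.92192
Maximum is crude→natgas→iron→crude at 1.0427; arbitrage exists.

1.0427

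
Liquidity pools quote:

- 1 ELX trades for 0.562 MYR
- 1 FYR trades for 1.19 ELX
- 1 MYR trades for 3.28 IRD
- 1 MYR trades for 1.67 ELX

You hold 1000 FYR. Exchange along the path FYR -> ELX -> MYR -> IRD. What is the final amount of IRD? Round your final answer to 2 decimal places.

1000 FYR × 1.19 = 1190 ELX
1190 ELX × 0.562 = 668.78 MYR
668.78 MYR × 3.28 = 2193.5984 IRD

2193.60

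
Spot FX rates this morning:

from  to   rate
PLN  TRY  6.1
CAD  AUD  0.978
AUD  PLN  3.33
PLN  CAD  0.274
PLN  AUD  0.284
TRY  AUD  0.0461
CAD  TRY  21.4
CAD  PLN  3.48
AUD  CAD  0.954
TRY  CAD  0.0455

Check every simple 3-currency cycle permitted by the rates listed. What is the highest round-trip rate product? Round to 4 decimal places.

PLN→TRY→CAD→PLN: 6.1 × 0.0455 × 3.48 = 0.96587
PLN→AUD→CAD→PLN: 0.284 × 0.954 × 3.48 = 0.94286
TRY→AUD→CAD→TRY: 0.0461 × 0.954 × 21.4 = 0.94116
PLN→TRY→AUD→PLN: 6.1 × 0.0461 × 3.33 = 0.93643
PLN→CAD→AUD→PLN: 0.274 × 0.978 × 3.33 = 0.89235
Maximum is PLN→TRY→CAD→PLN at 0.9659; no arbitrage — every cycle loses value.

0.9659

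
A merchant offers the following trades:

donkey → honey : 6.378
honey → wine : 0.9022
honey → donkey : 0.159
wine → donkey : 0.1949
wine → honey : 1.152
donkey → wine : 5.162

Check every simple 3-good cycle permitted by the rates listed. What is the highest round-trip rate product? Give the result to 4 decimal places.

1.1215

honey→wine→donkey→honey: 0.9022 × 0.1949 × 6.378 = 1.12150
honey→donkey→wine→honey: 0.159 × 5.162 × 1.152 = 0.94551
Maximum is honey→wine→donkey→honey at 1.1215; arbitrage exists.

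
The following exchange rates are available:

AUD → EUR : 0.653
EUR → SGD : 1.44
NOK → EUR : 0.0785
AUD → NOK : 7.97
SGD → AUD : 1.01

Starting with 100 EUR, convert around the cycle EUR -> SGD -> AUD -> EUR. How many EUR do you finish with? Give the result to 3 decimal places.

100 EUR × 1.44 = 144 SGD
144 SGD × 1.01 = 145.44 AUD
145.44 AUD × 0.653 = 94.97232 EUR

94.972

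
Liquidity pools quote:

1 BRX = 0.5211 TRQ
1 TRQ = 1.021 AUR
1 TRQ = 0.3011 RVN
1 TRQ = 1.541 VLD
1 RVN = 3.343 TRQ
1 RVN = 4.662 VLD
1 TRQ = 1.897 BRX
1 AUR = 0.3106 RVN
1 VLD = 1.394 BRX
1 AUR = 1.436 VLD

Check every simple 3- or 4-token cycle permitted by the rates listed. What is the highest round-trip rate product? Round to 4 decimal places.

1.1194

VLD→BRX→TRQ→VLD: 1.394 × 0.5211 × 1.541 = 1.11940
AUR→VLD→BRX→TRQ→AUR: 1.436 × 1.394 × 0.5211 × 1.021 = 1.06504
RVN→TRQ→AUR→RVN: 3.343 × 1.021 × 0.3106 = 1.06014
RVN→VLD→BRX→TRQ→RVN: 4.662 × 1.394 × 0.5211 × 0.3011 = 1.01969
Maximum is VLD→BRX→TRQ→VLD at 1.1194; arbitrage exists.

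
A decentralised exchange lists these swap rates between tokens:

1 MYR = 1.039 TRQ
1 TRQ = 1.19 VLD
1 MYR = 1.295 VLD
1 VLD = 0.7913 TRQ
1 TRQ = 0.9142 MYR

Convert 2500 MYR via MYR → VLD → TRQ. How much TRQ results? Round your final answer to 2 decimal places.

2500 MYR × 1.295 = 3237.5 VLD
3237.5 VLD × 0.7913 = 2561.83375 TRQ

2561.83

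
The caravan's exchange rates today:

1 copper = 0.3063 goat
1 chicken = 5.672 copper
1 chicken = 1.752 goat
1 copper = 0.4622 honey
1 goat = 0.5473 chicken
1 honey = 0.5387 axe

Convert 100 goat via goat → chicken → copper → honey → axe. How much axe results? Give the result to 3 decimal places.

77.293

100 goat × 0.5473 = 54.73 chicken
54.73 chicken × 5.672 = 310.42856 copper
310.42856 copper × 0.4622 = 143.480080432 honey
143.480080432 honey × 0.5387 = 77.2927193287184 axe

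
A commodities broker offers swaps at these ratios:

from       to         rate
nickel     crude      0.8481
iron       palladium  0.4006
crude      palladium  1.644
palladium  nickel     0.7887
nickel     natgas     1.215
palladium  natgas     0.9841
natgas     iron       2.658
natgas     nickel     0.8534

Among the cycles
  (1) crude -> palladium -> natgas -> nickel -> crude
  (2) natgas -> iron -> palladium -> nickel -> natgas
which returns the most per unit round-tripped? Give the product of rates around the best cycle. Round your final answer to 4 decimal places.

(1) 1.644 × 0.9841 × 0.8534 × 0.8481 = 1.17096
(2) 2.658 × 0.4006 × 0.7887 × 1.215 = 1.02036
Highest is cycle (1) at 1.1710 (>1, arbitrage).

1.1710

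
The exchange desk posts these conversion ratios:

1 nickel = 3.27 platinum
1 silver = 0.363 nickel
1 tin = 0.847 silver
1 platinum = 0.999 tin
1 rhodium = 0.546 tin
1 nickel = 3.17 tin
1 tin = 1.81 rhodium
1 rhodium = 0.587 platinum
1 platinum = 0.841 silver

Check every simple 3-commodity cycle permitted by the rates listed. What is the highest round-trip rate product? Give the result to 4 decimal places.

1.0614

platinum→tin→rhodium→platinum: 0.999 × 1.81 × 0.587 = 1.06141
platinum→silver→nickel→platinum: 0.841 × 0.363 × 3.27 = 0.99828
silver→nickel→tin→silver: 0.363 × 3.17 × 0.847 = 0.97465
Maximum is platinum→tin→rhodium→platinum at 1.0614; arbitrage exists.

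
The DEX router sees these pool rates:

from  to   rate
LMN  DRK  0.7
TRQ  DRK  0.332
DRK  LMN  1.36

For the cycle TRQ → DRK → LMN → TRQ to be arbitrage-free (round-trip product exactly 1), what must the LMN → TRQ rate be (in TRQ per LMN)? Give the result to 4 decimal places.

2.2147

Known legs of the cycle: 0.332 × 1.36 = 0.45152
For no arbitrage the full-cycle product must be 1, so the missing rate is 1 / 0.45152 ≈ 2.214741.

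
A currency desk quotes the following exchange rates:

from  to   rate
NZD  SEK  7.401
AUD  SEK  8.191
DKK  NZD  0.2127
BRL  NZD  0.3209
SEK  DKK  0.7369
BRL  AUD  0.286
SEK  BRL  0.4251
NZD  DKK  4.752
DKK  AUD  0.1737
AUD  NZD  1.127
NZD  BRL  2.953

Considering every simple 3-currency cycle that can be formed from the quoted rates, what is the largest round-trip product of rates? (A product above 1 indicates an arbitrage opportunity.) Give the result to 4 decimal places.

1.1600

SEK→DKK→NZD→SEK: 0.7369 × 0.2127 × 7.401 = 1.16002
SEK→DKK→AUD→SEK: 0.7369 × 0.1737 × 8.191 = 1.04844
SEK→BRL→NZD→SEK: 0.4251 × 0.3209 × 7.401 = 1.00960
SEK→BRL→AUD→SEK: 0.4251 × 0.286 × 8.191 = 0.99585
BRL→AUD→NZD→BRL: 0.286 × 1.127 × 2.953 = 0.95182
DKK→AUD→NZD→DKK: 0.1737 × 1.127 × 4.752 = 0.93025
Maximum is SEK→DKK→NZD→SEK at 1.1600; arbitrage exists.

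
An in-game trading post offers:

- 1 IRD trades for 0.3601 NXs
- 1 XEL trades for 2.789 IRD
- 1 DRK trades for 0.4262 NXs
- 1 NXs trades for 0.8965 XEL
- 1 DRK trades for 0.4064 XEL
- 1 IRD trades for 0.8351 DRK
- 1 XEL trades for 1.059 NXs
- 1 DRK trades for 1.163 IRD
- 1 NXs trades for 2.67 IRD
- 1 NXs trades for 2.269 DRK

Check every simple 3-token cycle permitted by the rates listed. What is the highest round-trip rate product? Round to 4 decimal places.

NXs→DRK→XEL→NXs: 2.269 × 0.4064 × 1.059 = 0.97653
IRD→DRK→NXs→IRD: 0.8351 × 0.4262 × 2.67 = 0.95031
IRD→NXs→DRK→IRD: 0.3601 × 2.269 × 1.163 = 0.95025
IRD→DRK→XEL→IRD: 0.8351 × 0.4064 × 2.789 = 0.94654
IRD→NXs→XEL→IRD: 0.3601 × 0.8965 × 2.789 = 0.90037
Maximum is NXs→DRK→XEL→NXs at 0.9765; no arbitrage — every cycle loses value.

0.9765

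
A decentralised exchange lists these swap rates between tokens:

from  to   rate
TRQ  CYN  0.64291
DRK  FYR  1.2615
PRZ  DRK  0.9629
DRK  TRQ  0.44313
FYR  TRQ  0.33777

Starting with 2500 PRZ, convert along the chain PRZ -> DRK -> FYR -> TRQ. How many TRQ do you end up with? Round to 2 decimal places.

1025.72

2500 PRZ × 0.9629 = 2407.25 DRK
2407.25 DRK × 1.2615 = 3036.745875 FYR
3036.745875 FYR × 0.33777 = 1025.72165419875 TRQ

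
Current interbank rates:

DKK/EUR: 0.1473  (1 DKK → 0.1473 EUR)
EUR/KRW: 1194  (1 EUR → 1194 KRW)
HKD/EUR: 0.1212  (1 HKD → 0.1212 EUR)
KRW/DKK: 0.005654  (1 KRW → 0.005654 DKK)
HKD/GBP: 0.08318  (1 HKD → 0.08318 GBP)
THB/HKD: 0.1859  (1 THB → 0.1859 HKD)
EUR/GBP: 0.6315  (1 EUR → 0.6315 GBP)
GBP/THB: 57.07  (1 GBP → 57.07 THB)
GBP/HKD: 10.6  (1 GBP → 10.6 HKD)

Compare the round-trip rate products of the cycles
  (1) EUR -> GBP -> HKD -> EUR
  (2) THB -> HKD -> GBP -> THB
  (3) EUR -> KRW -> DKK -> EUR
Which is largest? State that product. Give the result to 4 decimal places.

(1) 0.6315 × 10.6 × 0.1212 = 0.81130
(2) 0.1859 × 0.08318 × 57.07 = 0.88248
(3) 1194 × 0.005654 × 0.1473 = 0.99440
Highest is cycle (3) at 0.9944 (≤1, no arbitrage).

0.9944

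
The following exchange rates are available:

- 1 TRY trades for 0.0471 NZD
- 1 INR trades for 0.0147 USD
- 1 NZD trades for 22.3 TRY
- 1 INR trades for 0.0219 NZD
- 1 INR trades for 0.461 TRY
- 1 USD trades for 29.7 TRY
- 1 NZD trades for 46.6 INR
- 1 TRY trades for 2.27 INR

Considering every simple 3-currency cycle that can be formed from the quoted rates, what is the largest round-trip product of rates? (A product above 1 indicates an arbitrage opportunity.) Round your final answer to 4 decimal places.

INR→NZD→TRY→INR: 0.0219 × 22.3 × 2.27 = 1.10860
INR→TRY→NZD→INR: 0.461 × 0.0471 × 46.6 = 1.01183
INR→USD→TRY→INR: 0.0147 × 29.7 × 2.27 = 0.99106
Maximum is INR→NZD→TRY→INR at 1.1086; arbitrage exists.

1.1086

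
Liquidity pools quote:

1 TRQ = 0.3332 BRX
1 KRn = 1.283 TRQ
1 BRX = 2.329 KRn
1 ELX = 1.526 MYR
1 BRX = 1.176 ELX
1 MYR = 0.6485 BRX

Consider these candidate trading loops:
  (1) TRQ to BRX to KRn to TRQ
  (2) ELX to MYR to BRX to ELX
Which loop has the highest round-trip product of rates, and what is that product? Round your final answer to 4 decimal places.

(1) 0.3332 × 2.329 × 1.283 = 0.99564
(2) 1.526 × 0.6485 × 1.176 = 1.16378
Highest is cycle (2) at 1.1638 (>1, arbitrage).

1.1638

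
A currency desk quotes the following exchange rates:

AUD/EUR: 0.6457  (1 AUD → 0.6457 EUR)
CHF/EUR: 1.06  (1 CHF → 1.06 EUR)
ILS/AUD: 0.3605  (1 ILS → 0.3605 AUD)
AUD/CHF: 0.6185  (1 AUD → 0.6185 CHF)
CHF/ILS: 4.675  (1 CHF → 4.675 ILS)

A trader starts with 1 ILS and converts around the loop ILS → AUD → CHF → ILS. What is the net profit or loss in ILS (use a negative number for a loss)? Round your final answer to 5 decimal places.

1 ILS × 0.3605 = 0.3605 AUD
0.3605 AUD × 0.6185 = 0.22296925 CHF
0.22296925 CHF × 4.675 = 1.04238124375 ILS
Net change: 1.04238124375 − 1 = 0.04238124375 ILS

0.04238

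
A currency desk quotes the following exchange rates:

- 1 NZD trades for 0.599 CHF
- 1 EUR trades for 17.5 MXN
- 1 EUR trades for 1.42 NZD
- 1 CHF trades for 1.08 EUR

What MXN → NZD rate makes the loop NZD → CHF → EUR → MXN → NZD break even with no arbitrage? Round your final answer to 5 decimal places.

0.08833

Known legs of the cycle: 0.599 × 1.08 × 17.5 = 11.3211
For no arbitrage the full-cycle product must be 1, so the missing rate is 1 / 11.3211 ≈ 0.0883306.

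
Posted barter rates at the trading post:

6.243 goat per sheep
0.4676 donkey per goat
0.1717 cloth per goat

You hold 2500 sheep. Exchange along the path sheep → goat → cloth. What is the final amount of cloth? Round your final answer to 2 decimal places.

2679.81

2500 sheep × 6.243 = 15607.5 goat
15607.5 goat × 0.1717 = 2679.80775 cloth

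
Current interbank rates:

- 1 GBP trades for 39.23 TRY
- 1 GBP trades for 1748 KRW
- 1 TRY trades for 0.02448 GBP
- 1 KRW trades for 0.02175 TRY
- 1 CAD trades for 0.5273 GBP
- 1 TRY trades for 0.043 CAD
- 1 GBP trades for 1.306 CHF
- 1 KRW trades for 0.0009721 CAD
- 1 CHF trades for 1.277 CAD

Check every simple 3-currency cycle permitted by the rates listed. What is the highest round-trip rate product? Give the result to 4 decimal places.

KRW→TRY→GBP→KRW: 0.02175 × 0.02448 × 1748 = 0.93071
KRW→CAD→GBP→KRW: 0.0009721 × 0.5273 × 1748 = 0.89600
TRY→CAD→GBP→TRY: 0.043 × 0.5273 × 39.23 = 0.88950
CAD→GBP→CHF→CAD: 0.5273 × 1.306 × 1.277 = 0.87941
Maximum is KRW→TRY→GBP→KRW at 0.9307; no arbitrage — every cycle loses value.

0.9307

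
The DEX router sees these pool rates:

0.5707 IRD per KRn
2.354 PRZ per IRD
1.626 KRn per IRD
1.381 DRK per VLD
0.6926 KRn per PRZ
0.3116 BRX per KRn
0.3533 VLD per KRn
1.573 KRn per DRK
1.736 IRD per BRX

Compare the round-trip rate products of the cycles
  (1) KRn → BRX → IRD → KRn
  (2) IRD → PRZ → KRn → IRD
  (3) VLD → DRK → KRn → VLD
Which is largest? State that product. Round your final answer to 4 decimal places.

0.9305

(1) 0.3116 × 1.736 × 1.626 = 0.87956
(2) 2.354 × 0.6926 × 0.5707 = 0.93046
(3) 1.381 × 1.573 × 0.3533 = 0.76748
Highest is cycle (2) at 0.9305 (≤1, no arbitrage).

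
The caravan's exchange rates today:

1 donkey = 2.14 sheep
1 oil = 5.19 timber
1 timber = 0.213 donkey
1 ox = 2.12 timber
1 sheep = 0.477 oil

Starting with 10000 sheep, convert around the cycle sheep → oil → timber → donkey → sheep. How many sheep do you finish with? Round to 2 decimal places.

11284.42

10000 sheep × 0.477 = 4770 oil
4770 oil × 5.19 = 24756.3 timber
24756.3 timber × 0.213 = 5273.0919 donkey
5273.0919 donkey × 2.14 = 11284.416666 sheep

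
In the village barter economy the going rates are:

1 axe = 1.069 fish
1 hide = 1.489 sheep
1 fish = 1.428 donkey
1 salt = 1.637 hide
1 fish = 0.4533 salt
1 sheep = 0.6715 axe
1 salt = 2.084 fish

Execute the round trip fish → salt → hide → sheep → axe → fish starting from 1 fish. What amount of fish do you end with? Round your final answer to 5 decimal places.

0.79315

1 fish × 0.4533 = 0.4533 salt
0.4533 salt × 1.637 = 0.7420521 hide
0.7420521 hide × 1.489 = 1.1049155769 sheep
1.1049155769 sheep × 0.6715 = 0.74195080988835 axe
0.74195080988835 axe × 1.069 = 0.79314541577064615 fish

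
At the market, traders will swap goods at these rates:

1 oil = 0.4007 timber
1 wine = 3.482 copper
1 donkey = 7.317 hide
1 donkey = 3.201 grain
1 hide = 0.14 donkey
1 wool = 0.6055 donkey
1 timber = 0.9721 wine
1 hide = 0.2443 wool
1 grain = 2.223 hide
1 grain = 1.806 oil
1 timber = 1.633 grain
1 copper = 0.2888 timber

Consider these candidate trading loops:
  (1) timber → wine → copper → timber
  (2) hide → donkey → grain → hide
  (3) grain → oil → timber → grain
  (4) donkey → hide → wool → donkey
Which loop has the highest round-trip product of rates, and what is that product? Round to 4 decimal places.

1.1817

(1) 0.9721 × 3.482 × 0.2888 = 0.97755
(2) 0.14 × 3.201 × 2.223 = 0.99622
(3) 1.806 × 0.4007 × 1.633 = 1.18174
(4) 7.317 × 0.2443 × 0.6055 = 1.08236
Highest is cycle (3) at 1.1817 (>1, arbitrage).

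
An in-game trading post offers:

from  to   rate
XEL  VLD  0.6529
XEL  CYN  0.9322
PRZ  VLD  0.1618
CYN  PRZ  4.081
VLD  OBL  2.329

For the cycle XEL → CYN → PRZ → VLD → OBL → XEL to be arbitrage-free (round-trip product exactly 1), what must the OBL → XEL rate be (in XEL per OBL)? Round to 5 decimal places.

Known legs of the cycle: 0.9322 × 4.081 × 0.1618 × 2.329 = 1.43358582848404
For no arbitrage the full-cycle product must be 1, so the missing rate is 1 / 1.43358582848404 ≈ 0.6975515.

0.69755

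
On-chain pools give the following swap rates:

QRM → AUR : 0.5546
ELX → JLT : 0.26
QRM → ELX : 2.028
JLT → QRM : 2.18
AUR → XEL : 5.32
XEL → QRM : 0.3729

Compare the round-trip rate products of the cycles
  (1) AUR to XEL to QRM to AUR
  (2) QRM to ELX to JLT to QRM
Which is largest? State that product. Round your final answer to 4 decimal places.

1.1495

(1) 5.32 × 0.3729 × 0.5546 = 1.10023
(2) 2.028 × 0.26 × 2.18 = 1.14947
Highest is cycle (2) at 1.1495 (>1, arbitrage).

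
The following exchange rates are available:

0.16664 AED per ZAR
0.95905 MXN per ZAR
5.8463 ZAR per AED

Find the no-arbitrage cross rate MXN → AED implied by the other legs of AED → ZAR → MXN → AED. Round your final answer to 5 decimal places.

Known legs of the cycle: 5.8463 × 0.95905 = 5.606894015
For no arbitrage the full-cycle product must be 1, so the missing rate is 1 / 5.606894015 ≈ 0.1783519.

0.17835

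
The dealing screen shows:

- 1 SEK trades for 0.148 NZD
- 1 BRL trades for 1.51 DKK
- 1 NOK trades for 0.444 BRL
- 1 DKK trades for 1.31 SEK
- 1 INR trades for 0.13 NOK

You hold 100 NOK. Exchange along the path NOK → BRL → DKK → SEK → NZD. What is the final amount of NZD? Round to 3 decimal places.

12.998

100 NOK × 0.444 = 44.4 BRL
44.4 BRL × 1.51 = 67.044 DKK
67.044 DKK × 1.31 = 87.82764 SEK
87.82764 SEK × 0.148 = 12.99849072 NZD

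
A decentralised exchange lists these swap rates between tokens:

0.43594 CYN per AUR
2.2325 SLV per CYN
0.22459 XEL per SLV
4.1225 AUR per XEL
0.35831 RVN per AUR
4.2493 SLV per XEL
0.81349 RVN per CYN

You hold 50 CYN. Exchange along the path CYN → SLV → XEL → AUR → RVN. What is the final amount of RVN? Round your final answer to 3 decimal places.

50 CYN × 2.2325 = 111.625 SLV
111.625 SLV × 0.22459 = 25.06985875 XEL
25.06985875 XEL × 4.1225 = 103.350492696875 AUR
103.350492696875 AUR × 0.35831 = 37.03151503821728125 RVN

37.032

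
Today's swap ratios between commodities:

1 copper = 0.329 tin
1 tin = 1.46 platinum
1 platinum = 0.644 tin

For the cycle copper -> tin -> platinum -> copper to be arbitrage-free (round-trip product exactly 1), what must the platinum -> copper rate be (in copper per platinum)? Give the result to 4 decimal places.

Known legs of the cycle: 0.329 × 1.46 = 0.48034
For no arbitrage the full-cycle product must be 1, so the missing rate is 1 / 0.48034 ≈ 2.081859.

2.0819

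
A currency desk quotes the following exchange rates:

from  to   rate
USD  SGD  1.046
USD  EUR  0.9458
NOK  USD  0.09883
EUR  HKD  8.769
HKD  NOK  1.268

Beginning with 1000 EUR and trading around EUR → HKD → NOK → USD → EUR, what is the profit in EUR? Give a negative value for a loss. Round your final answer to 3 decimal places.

1000 EUR × 8.769 = 8769 HKD
8769 HKD × 1.268 = 11119.092 NOK
11119.092 NOK × 0.09883 = 1098.89986236 USD
1098.89986236 USD × 0.9458 = 1039.339489820088 EUR
Net change: 1039.339489820088 − 1000 = 39.339489820088 EUR

39.339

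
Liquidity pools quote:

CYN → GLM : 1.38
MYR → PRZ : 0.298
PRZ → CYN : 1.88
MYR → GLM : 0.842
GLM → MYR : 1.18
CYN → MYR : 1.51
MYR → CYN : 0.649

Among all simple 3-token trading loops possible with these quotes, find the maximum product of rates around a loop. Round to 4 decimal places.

MYR→CYN→GLM→MYR: 0.649 × 1.38 × 1.18 = 1.05683
PRZ→CYN→MYR→PRZ: 1.88 × 1.51 × 0.298 = 0.84596
Maximum is MYR→CYN→GLM→MYR at 1.0568; arbitrage exists.

1.0568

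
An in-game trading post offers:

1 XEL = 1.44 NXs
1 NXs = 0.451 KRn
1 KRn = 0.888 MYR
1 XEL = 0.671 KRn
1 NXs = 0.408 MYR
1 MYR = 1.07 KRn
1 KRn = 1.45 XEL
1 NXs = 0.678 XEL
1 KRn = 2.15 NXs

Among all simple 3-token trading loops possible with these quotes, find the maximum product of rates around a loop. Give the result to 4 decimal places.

XEL→KRn→NXs→XEL: 0.671 × 2.15 × 0.678 = 0.97812
XEL→NXs→KRn→XEL: 1.44 × 0.451 × 1.45 = 0.94169
MYR→KRn→NXs→MYR: 1.07 × 2.15 × 0.408 = 0.93860
Maximum is XEL→KRn→NXs→XEL at 0.9781; no arbitrage — every cycle loses value.

0.9781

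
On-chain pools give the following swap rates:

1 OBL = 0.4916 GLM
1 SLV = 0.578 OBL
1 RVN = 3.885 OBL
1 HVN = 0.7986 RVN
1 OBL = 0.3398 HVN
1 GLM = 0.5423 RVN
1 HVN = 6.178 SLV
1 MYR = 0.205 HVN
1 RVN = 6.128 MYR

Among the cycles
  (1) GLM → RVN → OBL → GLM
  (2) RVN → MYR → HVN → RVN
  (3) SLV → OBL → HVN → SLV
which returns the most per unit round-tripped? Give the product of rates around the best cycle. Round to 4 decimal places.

(1) 0.5423 × 3.885 × 0.4916 = 1.03572
(2) 6.128 × 0.205 × 0.7986 = 1.00323
(3) 0.578 × 0.3398 × 6.178 = 1.21339
Highest is cycle (3) at 1.2134 (>1, arbitrage).

1.2134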